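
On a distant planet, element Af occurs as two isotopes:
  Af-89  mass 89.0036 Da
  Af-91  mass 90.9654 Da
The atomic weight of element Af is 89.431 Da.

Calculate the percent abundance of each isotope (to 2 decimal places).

Writing the weighted mean with unknown fraction x of Af-89:
89.0036·x + 90.9654·(1 − x) = 89.431
(89.0036 − 90.9654)·x = 89.431 − 90.9654
x = -1.5344 / -1.9618 = 0.78214 → 78.21% Af-89, 21.79% Af-91.

Af-89: 78.21%, Af-91: 21.79%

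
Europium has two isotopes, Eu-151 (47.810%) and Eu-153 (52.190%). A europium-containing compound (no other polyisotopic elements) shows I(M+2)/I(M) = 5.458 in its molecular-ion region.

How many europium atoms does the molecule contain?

For n independent Eu atoms, I(M+2)/I(M) = n · (abundance Eu-153) / (abundance Eu-151) = n · 0.52190/0.47810.
n = 5.458 × 0.47810/0.52190 = 5.00 ≈ 5

5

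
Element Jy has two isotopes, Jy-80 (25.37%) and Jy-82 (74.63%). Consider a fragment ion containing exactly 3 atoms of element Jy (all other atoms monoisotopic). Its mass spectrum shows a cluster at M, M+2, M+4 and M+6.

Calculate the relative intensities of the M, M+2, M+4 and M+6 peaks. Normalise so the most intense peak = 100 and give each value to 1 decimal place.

3.9 : 34.0 : 100.0 : 98.1

Each Jy atom is independently Jy-80 (p = 0.2537) or Jy-82 (q = 0.7463); the cluster is the binomial expansion (p + q)^3.
P(M) = 0.2537^3 = 0.016329
P(M+2) = 3 × 0.2537^2 × 0.7463^1 = 0.144104
P(M+4) = 3 × 0.2537^1 × 0.7463^2 = 0.423905
P(M+6) = 0.7463^3 = 0.415662
The M+4 peak is largest (0.423905); scaling to 100 gives 3.9 : 34.0 : 100.0 : 98.1.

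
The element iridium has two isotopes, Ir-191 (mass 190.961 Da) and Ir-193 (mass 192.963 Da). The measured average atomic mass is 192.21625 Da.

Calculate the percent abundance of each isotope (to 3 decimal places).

Writing the weighted mean with unknown fraction x of Ir-191:
190.961·x + 192.963·(1 − x) = 192.21625
(190.961 − 192.963)·x = 192.21625 − 192.963
x = -0.74675 / -2.002 = 0.37300 → 37.300% Ir-191, 62.700% Ir-193.

Ir-191: 37.300%, Ir-193: 62.700%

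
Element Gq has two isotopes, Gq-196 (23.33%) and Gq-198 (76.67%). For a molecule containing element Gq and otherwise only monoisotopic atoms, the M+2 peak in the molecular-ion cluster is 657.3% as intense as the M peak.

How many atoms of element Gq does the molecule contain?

2

For n independent Gq atoms, I(M+2)/I(M) = n · (abundance Gq-198) / (abundance Gq-196) = n · 0.7667/0.2333.
n = 6.573 × 0.2333/0.7667 = 2.00 ≈ 2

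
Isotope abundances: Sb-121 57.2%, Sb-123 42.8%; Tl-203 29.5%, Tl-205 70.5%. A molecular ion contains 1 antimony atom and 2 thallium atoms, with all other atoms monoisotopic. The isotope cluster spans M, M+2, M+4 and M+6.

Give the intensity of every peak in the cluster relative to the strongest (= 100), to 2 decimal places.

Antimony pattern (n=1): 0.5720 : 0.4280
Thallium pattern (n=2): 0.087025 : 0.41595 : 0.497025
Convolve the two distributions (both contribute in 2-u steps):
  M: 0.5720×0.087025 = 0.049778
  M+2: 0.5720×0.41595 + 0.4280×0.087025 = 0.275170
  M+4: 0.5720×0.497025 + 0.4280×0.41595 = 0.462325
  M+6: 0.4280×0.497025 = 0.212727
Scale to base peak (0.462325) = 100: 10.77 : 59.52 : 100.00 : 46.01

10.77 : 59.52 : 100.00 : 46.01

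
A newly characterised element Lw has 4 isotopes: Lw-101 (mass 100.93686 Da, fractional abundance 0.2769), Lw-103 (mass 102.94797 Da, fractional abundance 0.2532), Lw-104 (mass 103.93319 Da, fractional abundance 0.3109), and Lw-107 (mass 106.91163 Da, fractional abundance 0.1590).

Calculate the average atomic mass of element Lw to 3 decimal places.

The abundance-weighted mean is 0.2769 × 100.93686 + 0.2532 × 102.94797 + 0.3109 × 103.93319 + 0.1590 × 106.91163
= 27.949417 + 26.066426 + 32.312829 + 16.998949 = 103.327621 Da

103.328 Da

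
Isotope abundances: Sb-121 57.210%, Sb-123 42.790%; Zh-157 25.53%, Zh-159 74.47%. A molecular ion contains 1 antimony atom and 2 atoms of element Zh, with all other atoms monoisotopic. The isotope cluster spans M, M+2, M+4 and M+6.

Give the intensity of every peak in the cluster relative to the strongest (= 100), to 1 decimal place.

Antimony pattern (n=1): 0.5721 : 0.4279
Element Zh pattern (n=2): 0.06517809 : 0.38024382 : 0.55457809
Convolve the two distributions (both contribute in 2-u steps):
  M: 0.5721×0.06517809 = 0.037288
  M+2: 0.5721×0.38024382 + 0.4279×0.06517809 = 0.245427
  M+4: 0.5721×0.55457809 + 0.4279×0.38024382 = 0.479980
  M+6: 0.4279×0.55457809 = 0.237304
Scale to base peak (0.479980) = 100: 7.8 : 51.1 : 100.0 : 49.4

7.8 : 51.1 : 100.0 : 49.4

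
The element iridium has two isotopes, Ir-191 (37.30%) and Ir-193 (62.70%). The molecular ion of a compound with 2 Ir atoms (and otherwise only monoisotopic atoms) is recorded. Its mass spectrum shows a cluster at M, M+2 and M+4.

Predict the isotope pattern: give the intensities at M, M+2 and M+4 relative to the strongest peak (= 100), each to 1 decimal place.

Each Ir atom is independently Ir-191 (p = 0.3730) or Ir-193 (q = 0.6270); the cluster is the binomial expansion (p + q)^2.
P(M) = 0.3730^2 = 0.139129
P(M+2) = 2 × 0.3730^1 × 0.6270^1 = 0.467742
P(M+4) = 0.6270^2 = 0.393129
The M+2 peak is largest (0.467742); scaling to 100 gives 29.7 : 100.0 : 84.0.

29.7 : 100.0 : 84.0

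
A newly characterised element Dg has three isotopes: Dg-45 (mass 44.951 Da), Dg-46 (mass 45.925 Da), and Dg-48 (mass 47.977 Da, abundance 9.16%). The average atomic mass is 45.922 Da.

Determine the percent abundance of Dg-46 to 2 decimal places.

71.23%

Let x and y be the fractions of Dg-45 and Dg-46. Then x + y = 1 − 0.0916 = 0.9084 and 44.951x + 45.925y = 45.922 − 0.0916×47.977 = 41.5273068.
Substituting: 44.951x + 45.925(0.9084 − x) = 41.5273068
(44.951 − 45.925)x = -0.1909632  ⇒  x = 0.19606, y = 0.71234
Dg-45: 19.61%, Dg-46: 71.23%.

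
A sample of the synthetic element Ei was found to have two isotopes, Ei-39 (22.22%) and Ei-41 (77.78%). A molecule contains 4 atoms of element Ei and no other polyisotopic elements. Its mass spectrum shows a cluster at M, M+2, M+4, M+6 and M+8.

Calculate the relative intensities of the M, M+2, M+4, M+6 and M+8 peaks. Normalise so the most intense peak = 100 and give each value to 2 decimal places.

0.58 : 8.16 : 42.85 : 100.00 : 87.51

Expanding (0.2222 + 0.7778)^4:
P(M) = 0.2222^4 = 0.002438
P(M+2) = 4 × 0.2222^3 × 0.7778^1 = 0.034132
P(M+4) = 6 × 0.2222^2 × 0.7778^2 = 0.179215
P(M+6) = 4 × 0.2222^1 × 0.7778^3 = 0.418223
P(M+8) = 0.7778^4 = 0.365992
The M+6 peak is largest (0.418223); scaling to 100 gives 0.58 : 8.16 : 42.85 : 100.00 : 87.51.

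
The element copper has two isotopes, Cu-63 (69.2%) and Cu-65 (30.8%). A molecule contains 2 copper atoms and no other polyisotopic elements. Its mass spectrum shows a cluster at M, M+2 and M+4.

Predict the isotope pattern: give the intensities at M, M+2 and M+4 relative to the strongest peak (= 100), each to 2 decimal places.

100.00 : 89.02 : 19.81

The 2 Cu atoms are independent, so intensities follow the terms of (0.692 + 0.308)^2.
P(M) = 0.692^2 = 0.478864
P(M+2) = 2 × 0.692^1 × 0.308^1 = 0.426272
P(M+4) = 0.308^2 = 0.094864
The M peak is largest (0.478864); scaling to 100 gives 100.00 : 89.02 : 19.81.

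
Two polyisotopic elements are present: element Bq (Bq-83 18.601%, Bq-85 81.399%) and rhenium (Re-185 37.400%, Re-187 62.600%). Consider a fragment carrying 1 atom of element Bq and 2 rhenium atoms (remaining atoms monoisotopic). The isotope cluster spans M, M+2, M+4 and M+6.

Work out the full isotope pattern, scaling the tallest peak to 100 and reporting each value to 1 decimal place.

5.7 : 44.3 : 100.0 : 70.3

Element Bq pattern (n=1): 0.18601 : 0.81399
Rhenium pattern (n=2): 0.139876 : 0.468248 : 0.391876
Convolve the two distributions (both contribute in 2-u steps):
  M: 0.18601×0.139876 = 0.026018
  M+2: 0.18601×0.468248 + 0.81399×0.139876 = 0.200956
  M+4: 0.18601×0.391876 + 0.81399×0.468248 = 0.454042
  M+6: 0.81399×0.391876 = 0.318983
Scale to base peak (0.454042) = 100: 5.7 : 44.3 : 100.0 : 70.3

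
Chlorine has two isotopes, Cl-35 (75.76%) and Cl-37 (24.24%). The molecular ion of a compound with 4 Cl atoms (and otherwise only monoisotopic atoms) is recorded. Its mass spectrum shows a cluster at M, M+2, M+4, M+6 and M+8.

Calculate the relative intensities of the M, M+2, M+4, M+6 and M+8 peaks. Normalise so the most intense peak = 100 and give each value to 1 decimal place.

78.1 : 100.0 : 48.0 : 10.2 : 0.8

Each Cl atom is independently Cl-35 (p = 0.7576) or Cl-37 (q = 0.2424); the cluster is the binomial expansion (p + q)^4.
P(M) = 0.7576^4 = 0.329428
P(M+2) = 4 × 0.7576^3 × 0.2424^1 = 0.421612
P(M+4) = 6 × 0.7576^2 × 0.2424^2 = 0.202347
P(M+6) = 4 × 0.7576^1 × 0.2424^3 = 0.043162
P(M+8) = 0.2424^4 = 0.003452
The M+2 peak is largest (0.421612); scaling to 100 gives 78.1 : 100.0 : 48.0 : 10.2 : 0.8.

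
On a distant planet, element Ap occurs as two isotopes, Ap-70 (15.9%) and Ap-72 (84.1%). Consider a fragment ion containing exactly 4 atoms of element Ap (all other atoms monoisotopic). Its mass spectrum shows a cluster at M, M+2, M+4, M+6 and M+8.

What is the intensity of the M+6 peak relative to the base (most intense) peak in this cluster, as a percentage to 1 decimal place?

75.6%

Term probabilities: M 0.0006, M+2 0.0135, M+4 0.1073, M+6 0.3783, M+8 0.5002. Base peak = M+8.
P(M+8) = C(4,4) × 0.159^0 × 0.841^4 = 1 × 1.0000 × 0.50024641 = 0.500246 (base)
P(M+6) = C(4,3) × 0.159^1 × 0.841^3 = 4 × 0.1590 × 0.59482332 = 0.378308
Relative intensity = 0.378308 / 0.500246 × 100 = 75.6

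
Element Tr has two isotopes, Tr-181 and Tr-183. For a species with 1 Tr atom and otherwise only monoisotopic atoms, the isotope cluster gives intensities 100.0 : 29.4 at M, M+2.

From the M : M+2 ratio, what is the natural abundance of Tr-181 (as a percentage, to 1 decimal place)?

77.3%

If p is the fraction of Tr that is Tr-181, then I(M+2)/I(M) = [C(1,1)·p^0·(1−p)] / p^1 = 1·(1−p)/p = 29.4/100.0 = 0.2940
(1−p)/p = 0.2940/1 = 0.2940  ⇒  p = 1/(1 + 0.2940) = 0.7728
Tr-181: 77.3%, Tr-183: 22.7%.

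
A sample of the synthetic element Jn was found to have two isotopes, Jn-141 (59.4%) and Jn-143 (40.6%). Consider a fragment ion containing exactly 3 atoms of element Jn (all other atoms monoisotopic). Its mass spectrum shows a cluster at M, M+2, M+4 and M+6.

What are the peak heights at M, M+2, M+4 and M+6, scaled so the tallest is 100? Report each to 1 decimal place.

Each Jn atom is independently Jn-141 (p = 0.594) or Jn-143 (q = 0.406); the cluster is the binomial expansion (p + q)^3.
P(M) = 0.594^3 = 0.209585
P(M+2) = 3 × 0.594^2 × 0.406^1 = 0.429754
P(M+4) = 3 × 0.594^1 × 0.406^2 = 0.293738
P(M+6) = 0.406^3 = 0.066923
The M+2 peak is largest (0.429754); scaling to 100 gives 48.8 : 100.0 : 68.4 : 15.6.

48.8 : 100.0 : 68.4 : 15.6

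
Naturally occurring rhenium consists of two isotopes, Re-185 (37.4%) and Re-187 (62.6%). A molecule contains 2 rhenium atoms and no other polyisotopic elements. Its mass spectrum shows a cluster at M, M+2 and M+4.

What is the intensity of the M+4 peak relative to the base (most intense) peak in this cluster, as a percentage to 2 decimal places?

83.69%

Term probabilities: M 0.1399, M+2 0.4682, M+4 0.3919. Base peak = M+2.
P(M+2) = C(2,1) × 0.374^1 × 0.626^1 = 2 × 0.3740 × 0.6260 = 0.468248 (base)
P(M+4) = C(2,2) × 0.374^0 × 0.626^2 = 1 × 1.0000 × 0.391876 = 0.391876
Relative intensity = 0.391876 / 0.468248 × 100 = 83.69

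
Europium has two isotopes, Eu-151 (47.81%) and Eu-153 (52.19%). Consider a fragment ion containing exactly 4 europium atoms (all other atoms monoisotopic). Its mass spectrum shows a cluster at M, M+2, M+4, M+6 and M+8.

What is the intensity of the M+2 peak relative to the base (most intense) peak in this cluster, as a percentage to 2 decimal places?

61.07%

Term probabilities: M 0.0522, M+2 0.2281, M+4 0.3736, M+6 0.2719, M+8 0.0742. Base peak = M+4.
P(M+4) = C(4,2) × 0.4781^2 × 0.5219^2 = 6 × 0.22857961 × 0.27237961 = 0.373563 (base)
P(M+2) = C(4,1) × 0.4781^3 × 0.5219^1 = 4 × 0.10928391 × 0.5219 = 0.228141
Relative intensity = 0.228141 / 0.373563 × 100 = 61.07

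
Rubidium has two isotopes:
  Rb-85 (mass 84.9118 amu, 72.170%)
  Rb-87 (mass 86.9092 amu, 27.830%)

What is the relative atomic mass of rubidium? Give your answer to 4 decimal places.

Average mass = Σ (abundance × isotope mass) = 0.72170 × 84.9118 + 0.27830 × 86.9092
= 61.28085 + 24.18683 = 85.46768 amu

85.4677 amu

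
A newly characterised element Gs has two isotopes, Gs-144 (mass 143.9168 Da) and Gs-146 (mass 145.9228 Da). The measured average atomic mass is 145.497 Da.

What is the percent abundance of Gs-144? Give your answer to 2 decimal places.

Writing the weighted mean with unknown fraction x of Gs-144:
143.9168·x + 145.9228·(1 − x) = 145.497
(143.9168 − 145.9228)·x = 145.497 − 145.9228
x = -0.4258 / -2.0060 = 0.21226 → 21.23% Gs-144, 78.77% Gs-146.

21.23%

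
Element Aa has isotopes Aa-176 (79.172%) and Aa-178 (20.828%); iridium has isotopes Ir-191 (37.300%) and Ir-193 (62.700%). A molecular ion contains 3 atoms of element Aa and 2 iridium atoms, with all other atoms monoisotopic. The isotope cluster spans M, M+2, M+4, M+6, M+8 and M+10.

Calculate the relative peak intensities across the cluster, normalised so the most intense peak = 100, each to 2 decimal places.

Element Aa pattern (n=3): 0.49626637 : 0.39166256 : 0.10303577 : 0.0090353
Iridium pattern (n=2): 0.139129 : 0.467742 : 0.393129
Convolve the two distributions (both contribute in 2-u steps):
  M: 0.49626637×0.139129 = 0.069045
  M+2: 0.49626637×0.467742 + 0.39166256×0.139129 = 0.286616
  M+4: 0.49626637×0.393129 + 0.39166256×0.467742 + 0.10303577×0.139129 = 0.392629
  M+6: 0.39166256×0.393129 + 0.10303577×0.467742 + 0.0090353×0.139129 = 0.203425
  M+8: 0.10303577×0.393129 + 0.0090353×0.467742 = 0.044733
  M+10: 0.0090353×0.393129 = 0.003552
Scale to base peak (0.392629) = 100: 17.59 : 73.00 : 100.00 : 51.81 : 11.39 : 0.90

17.59 : 73.00 : 100.00 : 51.81 : 11.39 : 0.90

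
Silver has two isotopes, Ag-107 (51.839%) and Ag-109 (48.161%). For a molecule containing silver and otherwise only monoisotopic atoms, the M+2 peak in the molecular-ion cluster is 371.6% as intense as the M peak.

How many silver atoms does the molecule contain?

4

For n independent Ag atoms, I(M+2)/I(M) = n · (abundance Ag-109) / (abundance Ag-107) = n · 0.48161/0.51839.
n = 3.716 × 0.51839/0.48161 = 4.00 ≈ 4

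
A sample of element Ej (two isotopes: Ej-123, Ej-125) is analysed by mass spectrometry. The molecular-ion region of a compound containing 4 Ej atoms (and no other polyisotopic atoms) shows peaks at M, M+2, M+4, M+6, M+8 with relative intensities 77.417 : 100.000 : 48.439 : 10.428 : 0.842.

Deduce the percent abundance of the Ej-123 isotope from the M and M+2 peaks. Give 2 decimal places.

75.59%

Write p for the Ej-123 fraction. I(M+2)/I(M) = [C(4,1)·p^3·(1−p)] / p^4 = 4·(1−p)/p = 100.000/77.417 = 1.2917
(1−p)/p = 1.2917/4 = 0.3229  ⇒  p = 1/(1 + 0.3229) = 0.7559
Ej-123: 75.59%, Ej-125: 24.41%.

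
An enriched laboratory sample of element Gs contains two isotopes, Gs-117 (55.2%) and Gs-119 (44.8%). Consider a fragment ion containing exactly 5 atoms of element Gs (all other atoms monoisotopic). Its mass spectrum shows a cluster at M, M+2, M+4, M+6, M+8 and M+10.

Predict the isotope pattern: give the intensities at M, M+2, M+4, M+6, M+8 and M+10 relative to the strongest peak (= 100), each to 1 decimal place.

15.2 : 61.6 : 100.0 : 81.2 : 32.9 : 5.3

Expanding (0.552 + 0.448)^5:
P(M) = 0.552^5 = 0.051250
P(M+2) = 5 × 0.552^4 × 0.448^1 = 0.207972
P(M+4) = 10 × 0.552^3 × 0.448^2 = 0.337577
P(M+6) = 10 × 0.552^2 × 0.448^3 = 0.273976
P(M+8) = 5 × 0.552^1 × 0.448^4 = 0.111179
P(M+10) = 0.448^5 = 0.018046
The M+4 peak is largest (0.337577); scaling to 100 gives 15.2 : 61.6 : 100.0 : 81.2 : 32.9 : 5.3.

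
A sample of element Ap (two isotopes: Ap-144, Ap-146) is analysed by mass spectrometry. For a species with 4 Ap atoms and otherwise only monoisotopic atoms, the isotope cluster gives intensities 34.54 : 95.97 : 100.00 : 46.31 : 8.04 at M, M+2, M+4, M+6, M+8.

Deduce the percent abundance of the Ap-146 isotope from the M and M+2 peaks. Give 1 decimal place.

If p is the fraction of Ap that is Ap-144, then I(M+2)/I(M) = [C(4,1)·p^3·(1−p)] / p^4 = 4·(1−p)/p = 95.97/34.54 = 2.7785
(1−p)/p = 2.7785/4 = 0.6946  ⇒  p = 1/(1 + 0.6946) = 0.5901
Ap-144: 59.0%, Ap-146: 41.0%.

41.0%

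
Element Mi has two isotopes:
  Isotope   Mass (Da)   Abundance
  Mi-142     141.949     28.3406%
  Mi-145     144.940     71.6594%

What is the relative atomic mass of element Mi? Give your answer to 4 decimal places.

Ar = Σ fᵢ·mᵢ = 0.283406 × 141.949 + 0.716594 × 144.940
= 40.22920 + 103.86313 = 144.09233 Da

144.0923 Da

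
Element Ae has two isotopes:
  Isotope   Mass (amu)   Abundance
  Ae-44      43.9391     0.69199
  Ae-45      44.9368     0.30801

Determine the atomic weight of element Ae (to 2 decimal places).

Ar = Σ fᵢ·mᵢ = 0.69199 × 43.9391 + 0.30801 × 44.9368
= 30.40542 + 13.84098 = 44.24640 amu

44.25 amu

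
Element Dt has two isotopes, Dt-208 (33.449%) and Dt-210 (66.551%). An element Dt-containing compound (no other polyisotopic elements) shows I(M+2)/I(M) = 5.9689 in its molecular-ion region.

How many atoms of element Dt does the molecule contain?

With n Dt atoms, P(M+2)/P(M) = C(n,1)·p^(n−1)q / p^n = n·q/p = n · 0.66551/0.33449.
n = 5.9689 × 0.33449/0.66551 = 3.00 ≈ 3

3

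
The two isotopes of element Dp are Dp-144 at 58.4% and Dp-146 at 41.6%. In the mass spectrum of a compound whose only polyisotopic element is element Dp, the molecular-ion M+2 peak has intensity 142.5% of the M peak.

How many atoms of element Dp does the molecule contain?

2

For n independent Dp atoms, I(M+2)/I(M) = n · (abundance Dp-146) / (abundance Dp-144) = n · 0.416/0.584.
n = 1.425 × 0.584/0.416 = 2.00 ≈ 2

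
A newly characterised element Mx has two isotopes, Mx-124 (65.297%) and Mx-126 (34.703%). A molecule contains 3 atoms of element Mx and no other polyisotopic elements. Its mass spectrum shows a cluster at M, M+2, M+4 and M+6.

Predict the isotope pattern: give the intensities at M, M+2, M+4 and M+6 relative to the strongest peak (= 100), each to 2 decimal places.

62.72 : 100.00 : 53.15 : 9.42

Expanding (0.65297 + 0.34703)^3:
P(M) = 0.65297^3 = 0.278407
P(M+2) = 3 × 0.65297^2 × 0.34703^1 = 0.443889
P(M+4) = 3 × 0.65297^1 × 0.34703^2 = 0.235911
P(M+6) = 0.34703^3 = 0.041793
The M+2 peak is largest (0.443889); scaling to 100 gives 62.72 : 100.00 : 53.15 : 9.42.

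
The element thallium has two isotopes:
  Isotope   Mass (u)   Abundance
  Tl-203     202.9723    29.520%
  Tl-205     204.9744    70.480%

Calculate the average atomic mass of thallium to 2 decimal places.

204.38 u

Ar = Σ fᵢ·mᵢ = 0.29520 × 202.9723 + 0.70480 × 204.9744
= 59.91742 + 144.46596 = 204.38338 u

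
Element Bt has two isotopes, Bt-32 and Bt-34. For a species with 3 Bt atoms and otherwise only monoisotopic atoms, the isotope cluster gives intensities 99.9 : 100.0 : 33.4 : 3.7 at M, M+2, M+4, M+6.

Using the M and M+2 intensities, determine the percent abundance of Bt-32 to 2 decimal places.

74.98%

Write p for the Bt-32 fraction. I(M+2)/I(M) = [C(3,1)·p^2·(1−p)] / p^3 = 3·(1−p)/p = 100.0/99.9 = 1.0010
(1−p)/p = 1.0010/3 = 0.3337  ⇒  p = 1/(1 + 0.3337) = 0.7498
Bt-32: 74.98%, Bt-34: 25.02%.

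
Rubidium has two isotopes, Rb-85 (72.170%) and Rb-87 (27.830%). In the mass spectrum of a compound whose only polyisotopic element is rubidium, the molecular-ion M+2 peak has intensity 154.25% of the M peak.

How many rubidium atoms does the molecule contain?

4

The M+2/M ratio from n Rb atoms is n · q/p = n · 0.27830/0.72170.
n = 1.5425 × 0.72170/0.27830 = 4.00 ≈ 4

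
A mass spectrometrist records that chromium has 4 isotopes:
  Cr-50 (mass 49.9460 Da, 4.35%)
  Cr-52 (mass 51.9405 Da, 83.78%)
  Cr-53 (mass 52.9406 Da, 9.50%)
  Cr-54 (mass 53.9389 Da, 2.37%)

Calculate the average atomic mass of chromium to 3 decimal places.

Ar = Σ fᵢ·mᵢ = 0.0435 × 49.9460 + 0.8378 × 51.9405 + 0.0950 × 52.9406 + 0.0237 × 53.9389
= 2.17265 + 43.51575 + 5.02936 + 1.27835 = 51.99611 Da

51.996 Da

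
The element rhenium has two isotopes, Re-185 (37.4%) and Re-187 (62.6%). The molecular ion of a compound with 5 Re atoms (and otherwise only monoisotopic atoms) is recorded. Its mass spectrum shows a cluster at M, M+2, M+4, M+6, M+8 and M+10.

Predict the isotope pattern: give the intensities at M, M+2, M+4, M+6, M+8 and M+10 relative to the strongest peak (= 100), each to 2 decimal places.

Expanding (0.374 + 0.626)^5:
P(M) = 0.374^5 = 0.007317
P(M+2) = 5 × 0.374^4 × 0.626^1 = 0.061239
P(M+4) = 10 × 0.374^3 × 0.626^2 = 0.205005
P(M+6) = 10 × 0.374^2 × 0.626^3 = 0.343136
P(M+8) = 5 × 0.374^1 × 0.626^4 = 0.287170
P(M+10) = 0.626^5 = 0.096133
The M+6 peak is largest (0.343136); scaling to 100 gives 2.13 : 17.85 : 59.74 : 100.00 : 83.69 : 28.02.

2.13 : 17.85 : 59.74 : 100.00 : 83.69 : 28.02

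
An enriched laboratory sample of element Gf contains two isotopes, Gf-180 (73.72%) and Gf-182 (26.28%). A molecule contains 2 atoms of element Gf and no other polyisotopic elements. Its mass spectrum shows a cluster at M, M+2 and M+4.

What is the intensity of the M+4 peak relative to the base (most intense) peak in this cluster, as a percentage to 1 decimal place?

12.7%

Binomial terms of (0.7372 + 0.2628)^2: M 0.5435, M+2 0.3875, M+4 0.0691 → M is the base peak.
P(M) = C(2,0) × 0.7372^2 × 0.2628^0 = 1 × 0.54346384 × 1.0000 = 0.543464 (base)
P(M+4) = C(2,2) × 0.7372^0 × 0.2628^2 = 1 × 1.0000 × 0.06906384 = 0.069064
Relative intensity = 0.069064 / 0.543464 × 100 = 12.7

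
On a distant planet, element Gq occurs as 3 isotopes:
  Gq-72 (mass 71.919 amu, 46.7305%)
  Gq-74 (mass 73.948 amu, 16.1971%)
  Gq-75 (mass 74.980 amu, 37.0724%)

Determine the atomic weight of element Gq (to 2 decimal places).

73.38 amu

Weight each isotope mass by its fractional abundance: 0.467305 × 71.919 + 0.161971 × 73.948 + 0.370724 × 74.980
= 33.6081 + 11.9774 + 27.7969 = 73.3824 amu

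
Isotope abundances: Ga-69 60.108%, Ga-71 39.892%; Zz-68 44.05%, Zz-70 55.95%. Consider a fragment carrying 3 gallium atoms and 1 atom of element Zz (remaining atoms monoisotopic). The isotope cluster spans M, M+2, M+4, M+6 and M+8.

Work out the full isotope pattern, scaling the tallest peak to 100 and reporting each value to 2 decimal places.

25.97 : 84.70 : 100.00 : 51.18 : 9.64

Gallium pattern (n=3): 0.2171685 : 0.432386 : 0.2869625 : 0.063483
Element Zz pattern (n=1): 0.4405 : 0.5595
Convolve the two distributions (both contribute in 2-u steps):
  M: 0.2171685×0.4405 = 0.095663
  M+2: 0.2171685×0.5595 + 0.432386×0.4405 = 0.311972
  M+4: 0.432386×0.5595 + 0.2869625×0.4405 = 0.368327
  M+6: 0.2869625×0.5595 + 0.063483×0.4405 = 0.188520
  M+8: 0.063483×0.5595 = 0.035519
Scale to base peak (0.368327) = 100: 25.97 : 84.70 : 100.00 : 51.18 : 9.64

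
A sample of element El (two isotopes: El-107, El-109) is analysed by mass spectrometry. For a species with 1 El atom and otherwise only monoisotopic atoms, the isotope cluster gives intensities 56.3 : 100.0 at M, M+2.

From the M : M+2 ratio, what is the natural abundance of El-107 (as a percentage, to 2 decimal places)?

36.02%

Write p for the El-107 fraction. I(M+2)/I(M) = [C(1,1)·p^0·(1−p)] / p^1 = 1·(1−p)/p = 100.0/56.3 = 1.7762
(1−p)/p = 1.7762/1 = 1.7762  ⇒  p = 1/(1 + 1.7762) = 0.3602
El-107: 36.02%, El-109: 63.98%.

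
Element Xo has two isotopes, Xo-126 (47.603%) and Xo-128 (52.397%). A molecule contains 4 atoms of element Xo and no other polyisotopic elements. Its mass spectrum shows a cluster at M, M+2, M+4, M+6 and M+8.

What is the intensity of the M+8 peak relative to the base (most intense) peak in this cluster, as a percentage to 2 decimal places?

Term probabilities: M 0.0513, M+2 0.2261, M+4 0.3733, M+6 0.2739, M+8 0.0754. Base peak = M+4.
P(M+4) = C(4,2) × 0.47603^2 × 0.52397^2 = 6 × 0.22660456 × 0.27454456 = 0.373278 (base)
P(M+8) = C(4,4) × 0.47603^0 × 0.52397^4 = 1 × 1.0000 × 0.07537472 = 0.075375
Relative intensity = 0.075375 / 0.373278 × 100 = 20.19

20.19%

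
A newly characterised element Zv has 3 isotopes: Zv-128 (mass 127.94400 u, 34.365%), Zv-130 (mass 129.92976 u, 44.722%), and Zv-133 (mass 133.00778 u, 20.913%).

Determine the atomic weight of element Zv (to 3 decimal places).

129.891 u

Weight each isotope mass by its fractional abundance: 0.34365 × 127.94400 + 0.44722 × 129.92976 + 0.20913 × 133.00778
= 43.967956 + 58.107187 + 27.815917 = 129.891060 u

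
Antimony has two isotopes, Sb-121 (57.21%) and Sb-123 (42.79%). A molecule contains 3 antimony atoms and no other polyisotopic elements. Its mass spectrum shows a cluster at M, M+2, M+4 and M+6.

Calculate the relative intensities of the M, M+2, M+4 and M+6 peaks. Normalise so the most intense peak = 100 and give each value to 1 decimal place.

44.6 : 100.0 : 74.8 : 18.6

The 3 Sb atoms are independent, so intensities follow the terms of (0.5721 + 0.4279)^3.
P(M) = 0.5721^3 = 0.187247
P(M+2) = 3 × 0.5721^2 × 0.4279^1 = 0.420153
P(M+4) = 3 × 0.5721^1 × 0.4279^2 = 0.314252
P(M+6) = 0.4279^3 = 0.078348
The M+2 peak is largest (0.420153); scaling to 100 gives 44.6 : 100.0 : 74.8 : 18.6.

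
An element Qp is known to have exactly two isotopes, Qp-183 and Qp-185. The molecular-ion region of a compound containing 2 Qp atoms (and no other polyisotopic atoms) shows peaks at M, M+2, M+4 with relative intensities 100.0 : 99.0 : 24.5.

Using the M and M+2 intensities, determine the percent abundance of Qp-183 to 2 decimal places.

66.89%

Write p for the Qp-183 fraction. I(M+2)/I(M) = [C(2,1)·p^1·(1−p)] / p^2 = 2·(1−p)/p = 99.0/100.0 = 0.9900
(1−p)/p = 0.9900/2 = 0.4950  ⇒  p = 1/(1 + 0.4950) = 0.6689
Qp-183: 66.89%, Qp-185: 33.11%.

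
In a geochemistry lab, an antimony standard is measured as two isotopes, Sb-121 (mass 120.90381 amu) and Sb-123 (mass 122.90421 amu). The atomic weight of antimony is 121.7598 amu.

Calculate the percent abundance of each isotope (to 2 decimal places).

Sb-121: 57.21%, Sb-123: 42.79%

Let x be the fractional abundance of Sb-121; then Sb-123 has abundance 1 − x.
120.90381·x + 122.90421·(1 − x) = 121.7598
(120.90381 − 122.90421)·x = 121.7598 − 122.90421
x = -1.14441 / -2.00040 = 0.57209 → 57.21% Sb-121, 42.79% Sb-123.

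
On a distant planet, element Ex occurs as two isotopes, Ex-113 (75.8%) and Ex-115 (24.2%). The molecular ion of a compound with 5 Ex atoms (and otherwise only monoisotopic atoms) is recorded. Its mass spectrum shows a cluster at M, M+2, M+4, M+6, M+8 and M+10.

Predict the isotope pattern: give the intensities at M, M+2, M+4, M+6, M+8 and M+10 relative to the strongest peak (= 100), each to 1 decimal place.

Each Ex atom is independently Ex-113 (p = 0.758) or Ex-115 (q = 0.242); the cluster is the binomial expansion (p + q)^5.
P(M) = 0.758^5 = 0.250234
P(M+2) = 5 × 0.758^4 × 0.242^1 = 0.399450
P(M+4) = 10 × 0.758^3 × 0.242^2 = 0.255058
P(M+6) = 10 × 0.758^2 × 0.242^3 = 0.081430
P(M+8) = 5 × 0.758^1 × 0.242^4 = 0.012999
P(M+10) = 0.242^5 = 0.000830
The M+2 peak is largest (0.399450); scaling to 100 gives 62.6 : 100.0 : 63.9 : 20.4 : 3.3 : 0.2.

62.6 : 100.0 : 63.9 : 20.4 : 3.3 : 0.2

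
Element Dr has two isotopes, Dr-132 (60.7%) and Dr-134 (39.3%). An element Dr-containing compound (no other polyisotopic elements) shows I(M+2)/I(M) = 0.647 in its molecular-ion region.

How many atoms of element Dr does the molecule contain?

1

With n Dr atoms, P(M+2)/P(M) = C(n,1)·p^(n−1)q / p^n = n·q/p = n · 0.393/0.607.
n = 0.647 × 0.607/0.393 = 1.00 ≈ 1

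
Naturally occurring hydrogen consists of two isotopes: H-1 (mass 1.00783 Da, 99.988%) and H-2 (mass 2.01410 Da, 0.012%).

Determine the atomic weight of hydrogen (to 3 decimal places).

1.008 Da

Average mass = Σ (abundance × isotope mass) = 0.99988 × 1.00783 + 0.00012 × 2.01410
= 1.007709 + 0.000242 = 1.007951 Da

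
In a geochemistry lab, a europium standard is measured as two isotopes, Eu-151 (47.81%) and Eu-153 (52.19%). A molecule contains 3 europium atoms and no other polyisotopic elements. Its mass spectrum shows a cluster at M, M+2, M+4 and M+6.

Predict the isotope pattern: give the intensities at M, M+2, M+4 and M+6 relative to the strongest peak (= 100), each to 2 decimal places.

27.97 : 91.61 : 100.00 : 36.39

Each Eu atom is independently Eu-151 (p = 0.4781) or Eu-153 (q = 0.5219); the cluster is the binomial expansion (p + q)^3.
P(M) = 0.4781^3 = 0.109284
P(M+2) = 3 × 0.4781^2 × 0.5219^1 = 0.357887
P(M+4) = 3 × 0.4781^1 × 0.5219^2 = 0.390674
P(M+6) = 0.5219^3 = 0.142155
The M+4 peak is largest (0.390674); scaling to 100 gives 27.97 : 91.61 : 100.00 : 36.39.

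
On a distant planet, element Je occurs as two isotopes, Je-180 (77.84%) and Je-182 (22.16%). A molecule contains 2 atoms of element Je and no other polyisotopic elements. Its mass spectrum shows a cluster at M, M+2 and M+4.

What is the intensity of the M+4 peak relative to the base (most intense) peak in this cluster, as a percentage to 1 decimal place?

Binomial terms of (0.7784 + 0.2216)^2: M 0.6059, M+2 0.3450, M+4 0.0491 → M is the base peak.
P(M) = C(2,0) × 0.7784^2 × 0.2216^0 = 1 × 0.60590656 × 1.0000 = 0.605907 (base)
P(M+4) = C(2,2) × 0.7784^0 × 0.2216^2 = 1 × 1.0000 × 0.04910656 = 0.049107
Relative intensity = 0.049107 / 0.605907 × 100 = 8.1

8.1%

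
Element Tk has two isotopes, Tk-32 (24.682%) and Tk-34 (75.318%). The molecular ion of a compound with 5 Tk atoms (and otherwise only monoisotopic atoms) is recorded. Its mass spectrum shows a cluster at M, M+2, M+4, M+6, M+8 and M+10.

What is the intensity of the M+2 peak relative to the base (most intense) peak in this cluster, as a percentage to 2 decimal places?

3.52%

(0.24682 + 0.75318)^5 gives M 0.0009, M+2 0.0140, M+4 0.0853, M+6 0.2603, M+8 0.3971, M+10 0.2424; the largest is M+8.
P(M+8) = C(5,4) × 0.24682^1 × 0.75318^4 = 5 × 0.24682 × 0.32180673 = 0.397142 (base)
P(M+2) = C(5,1) × 0.24682^4 × 0.75318^1 = 5 × 0.00371126 × 0.75318 = 0.013976
Relative intensity = 0.013976 / 0.397142 × 100 = 3.52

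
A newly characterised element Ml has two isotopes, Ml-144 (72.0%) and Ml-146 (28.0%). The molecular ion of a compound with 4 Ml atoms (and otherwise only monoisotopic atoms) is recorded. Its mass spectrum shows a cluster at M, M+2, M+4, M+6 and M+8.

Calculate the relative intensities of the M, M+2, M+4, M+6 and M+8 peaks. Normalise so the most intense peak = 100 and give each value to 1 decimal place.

64.3 : 100.0 : 58.3 : 15.1 : 1.5

The 4 Ml atoms are independent, so intensities follow the terms of (0.720 + 0.280)^4.
P(M) = 0.720^4 = 0.268739
P(M+2) = 4 × 0.720^3 × 0.280^1 = 0.418038
P(M+4) = 6 × 0.720^2 × 0.280^2 = 0.243855
P(M+6) = 4 × 0.720^1 × 0.280^3 = 0.063222
P(M+8) = 0.280^4 = 0.006147
The M+2 peak is largest (0.418038); scaling to 100 gives 64.3 : 100.0 : 58.3 : 15.1 : 1.5.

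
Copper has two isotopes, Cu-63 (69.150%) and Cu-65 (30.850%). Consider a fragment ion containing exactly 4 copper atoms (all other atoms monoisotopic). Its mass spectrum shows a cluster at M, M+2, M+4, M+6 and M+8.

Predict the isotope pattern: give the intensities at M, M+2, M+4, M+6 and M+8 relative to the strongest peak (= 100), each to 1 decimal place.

The 4 Cu atoms are independent, so intensities follow the terms of (0.69150 + 0.30850)^4.
P(M) = 0.69150^4 = 0.228649
P(M+2) = 4 × 0.69150^3 × 0.30850^1 = 0.408030
P(M+4) = 6 × 0.69150^2 × 0.30850^2 = 0.273052
P(M+6) = 4 × 0.69150^1 × 0.30850^3 = 0.081212
P(M+8) = 0.30850^4 = 0.009058
The M+2 peak is largest (0.408030); scaling to 100 gives 56.0 : 100.0 : 66.9 : 19.9 : 2.2.

56.0 : 100.0 : 66.9 : 19.9 : 2.2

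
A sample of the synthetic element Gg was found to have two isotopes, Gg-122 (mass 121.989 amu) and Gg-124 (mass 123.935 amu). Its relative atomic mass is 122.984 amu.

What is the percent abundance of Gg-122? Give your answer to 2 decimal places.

48.87%

Let x be the fractional abundance of Gg-122; then Gg-124 has abundance 1 − x.
121.989·x + 123.935·(1 − x) = 122.984
(121.989 − 123.935)·x = 122.984 − 123.935
x = -0.951 / -1.946 = 0.48869 → 48.87% Gg-122, 51.13% Gg-124.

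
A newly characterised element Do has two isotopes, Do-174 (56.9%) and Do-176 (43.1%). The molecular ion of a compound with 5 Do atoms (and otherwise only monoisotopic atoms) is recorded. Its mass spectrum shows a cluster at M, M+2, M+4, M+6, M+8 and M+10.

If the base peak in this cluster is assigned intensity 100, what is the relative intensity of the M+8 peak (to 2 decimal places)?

(0.569 + 0.431)^5 gives M 0.0596, M+2 0.2259, M+4 0.3422, M+6 0.2592, M+8 0.0982, M+10 0.0149; the largest is M+4.
P(M+4) = C(5,2) × 0.569^3 × 0.431^2 = 10 × 0.18422001 × 0.185761 = 0.342209 (base)
P(M+8) = C(5,4) × 0.569^1 × 0.431^4 = 5 × 0.5690 × 0.03450715 = 0.098173
Relative intensity = 0.098173 / 0.342209 × 100 = 28.69

28.69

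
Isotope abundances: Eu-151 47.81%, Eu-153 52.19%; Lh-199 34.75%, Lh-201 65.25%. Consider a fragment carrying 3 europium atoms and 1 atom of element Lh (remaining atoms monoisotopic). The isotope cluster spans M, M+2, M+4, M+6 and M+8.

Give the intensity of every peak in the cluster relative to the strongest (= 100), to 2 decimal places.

Europium pattern (n=3): 0.10928391 : 0.3578871 : 0.39067407 : 0.14215492
Element Lh pattern (n=1): 0.3475 : 0.6525
Convolve the two distributions (both contribute in 2-u steps):
  M: 0.10928391×0.3475 = 0.037976
  M+2: 0.10928391×0.6525 + 0.3578871×0.3475 = 0.195674
  M+4: 0.3578871×0.6525 + 0.39067407×0.3475 = 0.369281
  M+6: 0.39067407×0.6525 + 0.14215492×0.3475 = 0.304314
  M+8: 0.14215492×0.6525 = 0.092756
Scale to base peak (0.369281) = 100: 10.28 : 52.99 : 100.00 : 82.41 : 25.12

10.28 : 52.99 : 100.00 : 82.41 : 25.12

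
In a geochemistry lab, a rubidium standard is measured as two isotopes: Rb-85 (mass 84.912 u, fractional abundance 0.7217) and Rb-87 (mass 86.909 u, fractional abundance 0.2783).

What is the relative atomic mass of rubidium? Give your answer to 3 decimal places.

85.468 u

Ar = Σ fᵢ·mᵢ = 0.7217 × 84.912 + 0.2783 × 86.909
= 61.2810 + 24.1868 = 85.4678 u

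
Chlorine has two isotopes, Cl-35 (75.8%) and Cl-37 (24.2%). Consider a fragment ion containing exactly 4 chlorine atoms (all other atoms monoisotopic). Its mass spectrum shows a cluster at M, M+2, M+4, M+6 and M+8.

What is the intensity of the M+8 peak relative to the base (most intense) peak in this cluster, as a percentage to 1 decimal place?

Binomial terms of (0.758 + 0.242)^4: M 0.3301, M+2 0.4216, M+4 0.2019, M+6 0.0430, M+8 0.0034 → M+2 is the base peak.
P(M+2) = C(4,1) × 0.758^3 × 0.242^1 = 4 × 0.43551951 × 0.2420 = 0.421583 (base)
P(M+8) = C(4,4) × 0.758^0 × 0.242^4 = 1 × 1.0000 × 0.00342974 = 0.003430
Relative intensity = 0.003430 / 0.421583 × 100 = 0.8

0.8%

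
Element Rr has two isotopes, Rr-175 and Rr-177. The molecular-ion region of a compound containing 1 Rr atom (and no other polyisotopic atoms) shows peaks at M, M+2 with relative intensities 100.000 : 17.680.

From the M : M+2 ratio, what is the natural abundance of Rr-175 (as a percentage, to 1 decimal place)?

Write p for the Rr-175 fraction. I(M+2)/I(M) = [C(1,1)·p^0·(1−p)] / p^1 = 1·(1−p)/p = 17.680/100.000 = 0.1768
(1−p)/p = 0.1768/1 = 0.1768  ⇒  p = 1/(1 + 0.1768) = 0.8498
Rr-175: 85.0%, Rr-177: 15.0%.

85.0%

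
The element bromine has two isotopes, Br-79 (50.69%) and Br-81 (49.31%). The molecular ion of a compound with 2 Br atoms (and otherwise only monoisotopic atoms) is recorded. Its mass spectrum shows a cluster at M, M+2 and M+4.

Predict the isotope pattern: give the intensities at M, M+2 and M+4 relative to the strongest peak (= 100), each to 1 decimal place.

51.4 : 100.0 : 48.6

Expanding (0.5069 + 0.4931)^2:
P(M) = 0.5069^2 = 0.256948
P(M+2) = 2 × 0.5069^1 × 0.4931^1 = 0.499905
P(M+4) = 0.4931^2 = 0.243148
The M+2 peak is largest (0.499905); scaling to 100 gives 51.4 : 100.0 : 48.6.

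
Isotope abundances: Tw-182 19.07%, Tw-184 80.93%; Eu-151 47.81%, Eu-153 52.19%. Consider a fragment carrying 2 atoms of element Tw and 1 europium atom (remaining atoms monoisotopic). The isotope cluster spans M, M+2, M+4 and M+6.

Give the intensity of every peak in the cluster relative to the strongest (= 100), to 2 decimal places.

3.67 : 35.12 : 100.00 : 72.08

Element Tw pattern (n=2): 0.03636649 : 0.30866702 : 0.65496649
Europium pattern (n=1): 0.4781 : 0.5219
Convolve the two distributions (both contribute in 2-u steps):
  M: 0.03636649×0.4781 = 0.017387
  M+2: 0.03636649×0.5219 + 0.30866702×0.4781 = 0.166553
  M+4: 0.30866702×0.5219 + 0.65496649×0.4781 = 0.474233
  M+6: 0.65496649×0.5219 = 0.341827
Scale to base peak (0.474233) = 100: 3.67 : 35.12 : 100.00 : 72.08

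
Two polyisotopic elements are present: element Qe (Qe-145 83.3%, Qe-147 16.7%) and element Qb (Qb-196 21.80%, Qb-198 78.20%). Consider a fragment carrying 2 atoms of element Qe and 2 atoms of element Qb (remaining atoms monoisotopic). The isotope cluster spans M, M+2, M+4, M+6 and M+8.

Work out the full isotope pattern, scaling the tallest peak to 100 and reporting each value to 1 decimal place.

6.3 : 48.0 : 100.0 : 34.5 : 3.3

Element Qe pattern (n=2): 0.693889 : 0.278222 : 0.027889
Element Qb pattern (n=2): 0.047524 : 0.340952 : 0.611524
Convolve the two distributions (both contribute in 2-u steps):
  M: 0.693889×0.047524 = 0.032976
  M+2: 0.693889×0.340952 + 0.278222×0.047524 = 0.249805
  M+4: 0.693889×0.611524 + 0.278222×0.340952 + 0.027889×0.047524 = 0.520516
  M+6: 0.278222×0.611524 + 0.027889×0.340952 = 0.179648
  M+8: 0.027889×0.611524 = 0.017055
Scale to base peak (0.520516) = 100: 6.3 : 48.0 : 100.0 : 34.5 : 3.3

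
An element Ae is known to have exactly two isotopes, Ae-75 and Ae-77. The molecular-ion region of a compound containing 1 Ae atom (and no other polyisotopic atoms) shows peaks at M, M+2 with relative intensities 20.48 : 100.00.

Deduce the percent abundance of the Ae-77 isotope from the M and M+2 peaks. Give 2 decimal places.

Let p = fractional abundance of Ae-75. I(M+2)/I(M) = [C(1,1)·p^0·(1−p)] / p^1 = 1·(1−p)/p = 100.00/20.48 = 4.8828
(1−p)/p = 4.8828/1 = 4.8828  ⇒  p = 1/(1 + 4.8828) = 0.1700
Ae-75: 17.00%, Ae-77: 83.00%.

83.00%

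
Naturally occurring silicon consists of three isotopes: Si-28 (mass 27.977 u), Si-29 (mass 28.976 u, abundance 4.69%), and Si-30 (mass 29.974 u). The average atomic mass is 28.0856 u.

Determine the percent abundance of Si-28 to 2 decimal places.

92.22%

The remaining 95.31% is split between Si-28 (fraction x) and Si-30 (fraction 0.9531 − x).
Substituting: 27.977x + 29.974(0.9531 − x) = 26.7266256
(27.977 − 29.974)x = -1.8415938  ⇒  x = 0.92218, y = 0.03092
Si-28: 92.22%, Si-30: 3.09%.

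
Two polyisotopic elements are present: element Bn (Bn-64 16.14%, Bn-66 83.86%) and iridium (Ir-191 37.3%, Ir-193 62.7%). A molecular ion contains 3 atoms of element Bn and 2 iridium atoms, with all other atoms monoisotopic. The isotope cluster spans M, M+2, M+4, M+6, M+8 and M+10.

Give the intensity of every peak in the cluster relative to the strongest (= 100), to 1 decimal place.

0.1 : 2.7 : 19.4 : 65.2 : 100.0 : 56.6

Element Bn pattern (n=3): 0.00420446 : 0.06553649 : 0.34051363 : 0.58974542
Iridium pattern (n=2): 0.139129 : 0.467742 : 0.393129
Convolve the two distributions (both contribute in 2-u steps):
  M: 0.00420446×0.139129 = 0.000585
  M+2: 0.00420446×0.467742 + 0.06553649×0.139129 = 0.011085
  M+4: 0.00420446×0.393129 + 0.06553649×0.467742 + 0.34051363×0.139129 = 0.079682
  M+6: 0.06553649×0.393129 + 0.34051363×0.467742 + 0.58974542×0.139129 = 0.267088
  M+8: 0.34051363×0.393129 + 0.58974542×0.467742 = 0.409714
  M+10: 0.58974542×0.393129 = 0.231846
Scale to base peak (0.409714) = 100: 0.1 : 2.7 : 19.4 : 65.2 : 100.0 : 56.6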